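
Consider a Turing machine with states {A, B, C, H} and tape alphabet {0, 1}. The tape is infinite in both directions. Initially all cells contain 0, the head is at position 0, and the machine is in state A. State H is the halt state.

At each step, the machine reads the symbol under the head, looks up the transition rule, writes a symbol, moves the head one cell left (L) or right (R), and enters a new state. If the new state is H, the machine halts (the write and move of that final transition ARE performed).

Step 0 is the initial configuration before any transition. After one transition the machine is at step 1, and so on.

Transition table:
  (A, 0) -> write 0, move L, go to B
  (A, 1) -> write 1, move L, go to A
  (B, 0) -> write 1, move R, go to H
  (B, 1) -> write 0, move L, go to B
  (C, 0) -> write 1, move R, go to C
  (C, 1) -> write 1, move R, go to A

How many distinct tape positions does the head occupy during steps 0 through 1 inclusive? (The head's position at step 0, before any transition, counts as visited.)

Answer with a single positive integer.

Answer: 2

Derivation:
Step 1: in state A at pos 0, read 0 -> (A,0)->write 0,move L,goto B. Now: state=B, head=-1, tape[-2..1]=0000 (head:  ^)
Head positions at steps 0..1: starting at 0, distinct positions visited = {-1, 0} -> 2 position(s)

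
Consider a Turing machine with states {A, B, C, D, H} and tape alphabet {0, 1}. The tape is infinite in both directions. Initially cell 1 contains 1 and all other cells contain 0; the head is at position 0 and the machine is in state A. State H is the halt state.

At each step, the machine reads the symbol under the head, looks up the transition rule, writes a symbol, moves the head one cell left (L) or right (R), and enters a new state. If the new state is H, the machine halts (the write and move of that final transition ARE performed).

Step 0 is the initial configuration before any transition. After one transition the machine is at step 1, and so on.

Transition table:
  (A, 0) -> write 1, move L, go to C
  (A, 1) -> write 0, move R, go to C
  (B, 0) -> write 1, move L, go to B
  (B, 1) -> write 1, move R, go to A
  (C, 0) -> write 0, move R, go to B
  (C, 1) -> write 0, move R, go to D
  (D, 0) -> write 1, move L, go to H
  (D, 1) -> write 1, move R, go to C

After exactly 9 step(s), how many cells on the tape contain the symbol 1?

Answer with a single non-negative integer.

Step 1: in state A at pos 0, read 0 -> (A,0)->write 1,move L,goto C. Now: state=C, head=-1, tape[-2..2]=00110 (head:  ^)
Step 2: in state C at pos -1, read 0 -> (C,0)->write 0,move R,goto B. Now: state=B, head=0, tape[-2..2]=00110 (head:   ^)
Step 3: in state B at pos 0, read 1 -> (B,1)->write 1,move R,goto A. Now: state=A, head=1, tape[-2..2]=00110 (head:    ^)
Step 4: in state A at pos 1, read 1 -> (A,1)->write 0,move R,goto C. Now: state=C, head=2, tape[-2..3]=001000 (head:     ^)
Step 5: in state C at pos 2, read 0 -> (C,0)->write 0,move R,goto B. Now: state=B, head=3, tape[-2..4]=0010000 (head:      ^)
Step 6: in state B at pos 3, read 0 -> (B,0)->write 1,move L,goto B. Now: state=B, head=2, tape[-2..4]=0010010 (head:     ^)
Step 7: in state B at pos 2, read 0 -> (B,0)->write 1,move L,goto B. Now: state=B, head=1, tape[-2..4]=0010110 (head:    ^)
Step 8: in state B at pos 1, read 0 -> (B,0)->write 1,move L,goto B. Now: state=B, head=0, tape[-2..4]=0011110 (head:   ^)
Step 9: in state B at pos 0, read 1 -> (B,1)->write 1,move R,goto A. Now: state=A, head=1, tape[-2..4]=0011110 (head:    ^)
Cells containing 1 after step 9: {0, 1, 2, 3} -> 4 cell(s)

Answer: 4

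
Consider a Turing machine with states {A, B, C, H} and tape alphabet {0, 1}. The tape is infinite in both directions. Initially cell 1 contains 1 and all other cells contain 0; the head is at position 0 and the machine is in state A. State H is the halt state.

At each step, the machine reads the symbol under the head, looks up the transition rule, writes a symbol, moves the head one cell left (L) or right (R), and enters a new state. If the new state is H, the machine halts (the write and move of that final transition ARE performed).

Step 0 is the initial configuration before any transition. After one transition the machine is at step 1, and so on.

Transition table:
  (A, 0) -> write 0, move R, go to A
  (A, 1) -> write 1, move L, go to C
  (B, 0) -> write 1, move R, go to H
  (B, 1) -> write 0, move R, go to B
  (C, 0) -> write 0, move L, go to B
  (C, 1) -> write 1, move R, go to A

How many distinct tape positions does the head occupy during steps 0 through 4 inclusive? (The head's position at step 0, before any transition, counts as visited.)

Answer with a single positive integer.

Answer: 3

Derivation:
Step 1: in state A at pos 0, read 0 -> (A,0)->write 0,move R,goto A. Now: state=A, head=1, tape[-1..2]=0010 (head:   ^)
Step 2: in state A at pos 1, read 1 -> (A,1)->write 1,move L,goto C. Now: state=C, head=0, tape[-1..2]=0010 (head:  ^)
Step 3: in state C at pos 0, read 0 -> (C,0)->write 0,move L,goto B. Now: state=B, head=-1, tape[-2..2]=00010 (head:  ^)
Step 4: in state B at pos -1, read 0 -> (B,0)->write 1,move R,goto H. Now: state=H, head=0, tape[-2..2]=01010 (head:   ^)
Head positions at steps 0..4: starting at 0, distinct positions visited = {-1, 0, 1} -> 3 position(s)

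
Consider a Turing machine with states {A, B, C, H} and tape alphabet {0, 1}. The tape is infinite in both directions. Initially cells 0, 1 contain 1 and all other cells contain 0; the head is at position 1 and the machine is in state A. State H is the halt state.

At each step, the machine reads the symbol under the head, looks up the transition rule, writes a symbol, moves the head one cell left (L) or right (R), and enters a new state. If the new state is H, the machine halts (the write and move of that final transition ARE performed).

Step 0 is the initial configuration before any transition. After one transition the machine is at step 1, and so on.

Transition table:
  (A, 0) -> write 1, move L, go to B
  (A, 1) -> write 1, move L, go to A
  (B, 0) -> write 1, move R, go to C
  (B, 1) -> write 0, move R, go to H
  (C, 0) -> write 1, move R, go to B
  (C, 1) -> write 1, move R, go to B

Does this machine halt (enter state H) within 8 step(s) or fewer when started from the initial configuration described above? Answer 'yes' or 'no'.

Answer: yes

Derivation:
Step 1: in state A at pos 1, read 1 -> (A,1)->write 1,move L,goto A. Now: state=A, head=0, tape[-1..2]=0110 (head:  ^)
Step 2: in state A at pos 0, read 1 -> (A,1)->write 1,move L,goto A. Now: state=A, head=-1, tape[-2..2]=00110 (head:  ^)
Step 3: in state A at pos -1, read 0 -> (A,0)->write 1,move L,goto B. Now: state=B, head=-2, tape[-3..2]=001110 (head:  ^)
Step 4: in state B at pos -2, read 0 -> (B,0)->write 1,move R,goto C. Now: state=C, head=-1, tape[-3..2]=011110 (head:   ^)
Step 5: in state C at pos -1, read 1 -> (C,1)->write 1,move R,goto B. Now: state=B, head=0, tape[-3..2]=011110 (head:    ^)
Step 6: in state B at pos 0, read 1 -> (B,1)->write 0,move R,goto H. Now: state=H, head=1, tape[-3..2]=011010 (head:     ^)
State H reached at step 6; 6 <= 8 -> yes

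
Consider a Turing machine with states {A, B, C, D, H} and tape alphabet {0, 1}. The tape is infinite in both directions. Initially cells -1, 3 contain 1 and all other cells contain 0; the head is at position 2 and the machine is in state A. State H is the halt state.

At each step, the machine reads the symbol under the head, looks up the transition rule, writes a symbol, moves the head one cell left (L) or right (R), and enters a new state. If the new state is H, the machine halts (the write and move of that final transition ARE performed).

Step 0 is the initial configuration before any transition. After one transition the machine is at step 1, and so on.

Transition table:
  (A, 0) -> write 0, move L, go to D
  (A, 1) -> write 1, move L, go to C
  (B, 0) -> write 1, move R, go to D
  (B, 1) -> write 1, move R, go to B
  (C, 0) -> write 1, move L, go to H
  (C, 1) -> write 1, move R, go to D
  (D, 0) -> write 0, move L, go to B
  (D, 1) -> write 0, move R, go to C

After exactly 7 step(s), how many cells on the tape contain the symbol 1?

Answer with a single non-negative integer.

Answer: 4

Derivation:
Step 1: in state A at pos 2, read 0 -> (A,0)->write 0,move L,goto D. Now: state=D, head=1, tape[-2..4]=0100010 (head:    ^)
Step 2: in state D at pos 1, read 0 -> (D,0)->write 0,move L,goto B. Now: state=B, head=0, tape[-2..4]=0100010 (head:   ^)
Step 3: in state B at pos 0, read 0 -> (B,0)->write 1,move R,goto D. Now: state=D, head=1, tape[-2..4]=0110010 (head:    ^)
Step 4: in state D at pos 1, read 0 -> (D,0)->write 0,move L,goto B. Now: state=B, head=0, tape[-2..4]=0110010 (head:   ^)
Step 5: in state B at pos 0, read 1 -> (B,1)->write 1,move R,goto B. Now: state=B, head=1, tape[-2..4]=0110010 (head:    ^)
Step 6: in state B at pos 1, read 0 -> (B,0)->write 1,move R,goto D. Now: state=D, head=2, tape[-2..4]=0111010 (head:     ^)
Step 7: in state D at pos 2, read 0 -> (D,0)->write 0,move L,goto B. Now: state=B, head=1, tape[-2..4]=0111010 (head:    ^)
Cells containing 1 after step 7: {-1, 0, 1, 3} -> 4 cell(s)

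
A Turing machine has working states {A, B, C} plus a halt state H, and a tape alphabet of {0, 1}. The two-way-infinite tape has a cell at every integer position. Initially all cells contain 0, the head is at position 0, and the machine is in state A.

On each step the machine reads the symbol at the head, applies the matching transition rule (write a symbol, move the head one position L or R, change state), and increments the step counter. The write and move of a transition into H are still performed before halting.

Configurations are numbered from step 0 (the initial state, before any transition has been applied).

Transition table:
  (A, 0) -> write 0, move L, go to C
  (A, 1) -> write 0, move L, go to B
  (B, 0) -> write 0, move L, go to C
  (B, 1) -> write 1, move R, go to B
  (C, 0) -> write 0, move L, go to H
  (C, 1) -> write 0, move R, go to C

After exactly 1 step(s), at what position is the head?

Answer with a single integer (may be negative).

Step 1: in state A at pos 0, read 0 -> (A,0)->write 0,move L,goto C. Now: state=C, head=-1, tape[-2..1]=0000 (head:  ^)

Answer: -1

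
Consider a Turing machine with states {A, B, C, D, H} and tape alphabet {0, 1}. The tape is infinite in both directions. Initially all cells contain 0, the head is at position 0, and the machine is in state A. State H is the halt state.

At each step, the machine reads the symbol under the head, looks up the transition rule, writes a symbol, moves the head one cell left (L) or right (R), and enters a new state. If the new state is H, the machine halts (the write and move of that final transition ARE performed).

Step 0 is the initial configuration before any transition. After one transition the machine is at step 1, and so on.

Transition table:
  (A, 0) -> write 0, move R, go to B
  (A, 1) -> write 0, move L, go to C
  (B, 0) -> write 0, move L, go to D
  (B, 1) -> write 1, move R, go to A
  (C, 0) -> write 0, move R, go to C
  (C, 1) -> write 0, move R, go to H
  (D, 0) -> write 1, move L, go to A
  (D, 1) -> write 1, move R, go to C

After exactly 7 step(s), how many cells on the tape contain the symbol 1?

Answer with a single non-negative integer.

Answer: 1

Derivation:
Step 1: in state A at pos 0, read 0 -> (A,0)->write 0,move R,goto B. Now: state=B, head=1, tape[-1..2]=0000 (head:   ^)
Step 2: in state B at pos 1, read 0 -> (B,0)->write 0,move L,goto D. Now: state=D, head=0, tape[-1..2]=0000 (head:  ^)
Step 3: in state D at pos 0, read 0 -> (D,0)->write 1,move L,goto A. Now: state=A, head=-1, tape[-2..2]=00100 (head:  ^)
Step 4: in state A at pos -1, read 0 -> (A,0)->write 0,move R,goto B. Now: state=B, head=0, tape[-2..2]=00100 (head:   ^)
Step 5: in state B at pos 0, read 1 -> (B,1)->write 1,move R,goto A. Now: state=A, head=1, tape[-2..2]=00100 (head:    ^)
Step 6: in state A at pos 1, read 0 -> (A,0)->write 0,move R,goto B. Now: state=B, head=2, tape[-2..3]=001000 (head:     ^)
Step 7: in state B at pos 2, read 0 -> (B,0)->write 0,move L,goto D. Now: state=D, head=1, tape[-2..3]=001000 (head:    ^)
Cells containing 1 after step 7: {0} -> 1 cell(s)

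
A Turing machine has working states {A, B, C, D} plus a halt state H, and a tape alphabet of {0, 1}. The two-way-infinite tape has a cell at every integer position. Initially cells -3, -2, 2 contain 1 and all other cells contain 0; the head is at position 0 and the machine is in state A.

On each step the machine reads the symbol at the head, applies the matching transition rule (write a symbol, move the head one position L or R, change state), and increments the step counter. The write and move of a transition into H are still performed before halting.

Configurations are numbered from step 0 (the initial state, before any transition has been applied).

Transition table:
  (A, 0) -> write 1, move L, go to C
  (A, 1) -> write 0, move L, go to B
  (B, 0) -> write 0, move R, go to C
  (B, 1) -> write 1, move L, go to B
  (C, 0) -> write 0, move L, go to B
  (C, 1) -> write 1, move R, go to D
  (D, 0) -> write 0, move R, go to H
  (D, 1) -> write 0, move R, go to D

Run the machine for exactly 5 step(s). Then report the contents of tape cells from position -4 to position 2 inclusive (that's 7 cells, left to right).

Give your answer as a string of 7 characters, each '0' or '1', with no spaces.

Answer: 0110101

Derivation:
Step 1: in state A at pos 0, read 0 -> (A,0)->write 1,move L,goto C. Now: state=C, head=-1, tape[-4..3]=01101010 (head:    ^)
Step 2: in state C at pos -1, read 0 -> (C,0)->write 0,move L,goto B. Now: state=B, head=-2, tape[-4..3]=01101010 (head:   ^)
Step 3: in state B at pos -2, read 1 -> (B,1)->write 1,move L,goto B. Now: state=B, head=-3, tape[-4..3]=01101010 (head:  ^)
Step 4: in state B at pos -3, read 1 -> (B,1)->write 1,move L,goto B. Now: state=B, head=-4, tape[-5..3]=001101010 (head:  ^)
Step 5: in state B at pos -4, read 0 -> (B,0)->write 0,move R,goto C. Now: state=C, head=-3, tape[-5..3]=001101010 (head:   ^)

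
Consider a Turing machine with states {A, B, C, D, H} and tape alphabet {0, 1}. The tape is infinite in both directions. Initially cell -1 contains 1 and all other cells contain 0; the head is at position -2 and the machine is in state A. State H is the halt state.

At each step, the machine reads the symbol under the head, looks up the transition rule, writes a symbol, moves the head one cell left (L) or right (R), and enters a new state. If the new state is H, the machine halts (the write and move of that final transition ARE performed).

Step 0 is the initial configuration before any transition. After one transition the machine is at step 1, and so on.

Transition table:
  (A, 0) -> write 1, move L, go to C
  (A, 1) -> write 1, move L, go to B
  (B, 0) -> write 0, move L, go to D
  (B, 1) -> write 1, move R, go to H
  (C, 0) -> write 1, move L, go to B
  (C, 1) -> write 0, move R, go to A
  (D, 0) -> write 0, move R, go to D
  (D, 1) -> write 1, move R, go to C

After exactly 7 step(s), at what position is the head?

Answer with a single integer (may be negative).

Step 1: in state A at pos -2, read 0 -> (A,0)->write 1,move L,goto C. Now: state=C, head=-3, tape[-4..0]=00110 (head:  ^)
Step 2: in state C at pos -3, read 0 -> (C,0)->write 1,move L,goto B. Now: state=B, head=-4, tape[-5..0]=001110 (head:  ^)
Step 3: in state B at pos -4, read 0 -> (B,0)->write 0,move L,goto D. Now: state=D, head=-5, tape[-6..0]=0001110 (head:  ^)
Step 4: in state D at pos -5, read 0 -> (D,0)->write 0,move R,goto D. Now: state=D, head=-4, tape[-6..0]=0001110 (head:   ^)
Step 5: in state D at pos -4, read 0 -> (D,0)->write 0,move R,goto D. Now: state=D, head=-3, tape[-6..0]=0001110 (head:    ^)
Step 6: in state D at pos -3, read 1 -> (D,1)->write 1,move R,goto C. Now: state=C, head=-2, tape[-6..0]=0001110 (head:     ^)
Step 7: in state C at pos -2, read 1 -> (C,1)->write 0,move R,goto A. Now: state=A, head=-1, tape[-6..0]=0001010 (head:      ^)

Answer: -1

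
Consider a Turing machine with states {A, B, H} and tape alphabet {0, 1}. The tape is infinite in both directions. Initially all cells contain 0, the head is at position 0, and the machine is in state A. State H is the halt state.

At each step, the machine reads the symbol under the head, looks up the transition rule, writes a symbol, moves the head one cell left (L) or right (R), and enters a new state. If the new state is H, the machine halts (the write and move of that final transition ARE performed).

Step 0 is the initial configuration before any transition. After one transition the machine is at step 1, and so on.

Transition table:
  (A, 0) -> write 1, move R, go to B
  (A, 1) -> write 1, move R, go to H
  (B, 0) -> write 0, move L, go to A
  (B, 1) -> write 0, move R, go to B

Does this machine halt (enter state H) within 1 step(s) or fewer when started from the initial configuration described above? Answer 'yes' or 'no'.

Step 1: in state A at pos 0, read 0 -> (A,0)->write 1,move R,goto B. Now: state=B, head=1, tape[-1..2]=0100 (head:   ^)
After 1 step(s): state = B (not H) -> not halted within 1 -> no

Answer: no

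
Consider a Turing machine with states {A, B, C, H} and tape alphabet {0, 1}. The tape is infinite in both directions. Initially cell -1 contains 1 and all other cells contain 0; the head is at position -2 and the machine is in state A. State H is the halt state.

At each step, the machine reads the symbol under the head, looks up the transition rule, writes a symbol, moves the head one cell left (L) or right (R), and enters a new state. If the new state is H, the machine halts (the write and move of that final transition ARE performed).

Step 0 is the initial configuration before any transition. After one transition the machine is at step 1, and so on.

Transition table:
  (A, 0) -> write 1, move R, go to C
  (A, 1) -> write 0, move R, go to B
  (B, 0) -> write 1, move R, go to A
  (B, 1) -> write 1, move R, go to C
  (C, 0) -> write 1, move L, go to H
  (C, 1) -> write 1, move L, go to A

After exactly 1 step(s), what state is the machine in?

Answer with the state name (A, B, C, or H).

Step 1: in state A at pos -2, read 0 -> (A,0)->write 1,move R,goto C. Now: state=C, head=-1, tape[-3..0]=0110 (head:   ^)

Answer: C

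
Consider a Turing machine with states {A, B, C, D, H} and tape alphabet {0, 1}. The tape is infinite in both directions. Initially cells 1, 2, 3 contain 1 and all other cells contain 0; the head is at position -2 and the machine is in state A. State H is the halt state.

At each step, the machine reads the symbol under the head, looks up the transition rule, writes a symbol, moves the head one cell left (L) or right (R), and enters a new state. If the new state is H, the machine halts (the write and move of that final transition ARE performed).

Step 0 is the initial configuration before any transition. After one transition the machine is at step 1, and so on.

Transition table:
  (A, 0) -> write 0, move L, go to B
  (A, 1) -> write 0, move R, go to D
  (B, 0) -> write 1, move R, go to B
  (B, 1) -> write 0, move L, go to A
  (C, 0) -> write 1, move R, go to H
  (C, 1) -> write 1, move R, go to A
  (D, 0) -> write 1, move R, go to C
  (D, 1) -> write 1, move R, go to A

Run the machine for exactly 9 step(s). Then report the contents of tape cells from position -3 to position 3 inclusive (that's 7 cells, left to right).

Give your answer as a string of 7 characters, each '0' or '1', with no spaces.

Answer: 1110111

Derivation:
Step 1: in state A at pos -2, read 0 -> (A,0)->write 0,move L,goto B. Now: state=B, head=-3, tape[-4..4]=000001110 (head:  ^)
Step 2: in state B at pos -3, read 0 -> (B,0)->write 1,move R,goto B. Now: state=B, head=-2, tape[-4..4]=010001110 (head:   ^)
Step 3: in state B at pos -2, read 0 -> (B,0)->write 1,move R,goto B. Now: state=B, head=-1, tape[-4..4]=011001110 (head:    ^)
Step 4: in state B at pos -1, read 0 -> (B,0)->write 1,move R,goto B. Now: state=B, head=0, tape[-4..4]=011101110 (head:     ^)
Step 5: in state B at pos 0, read 0 -> (B,0)->write 1,move R,goto B. Now: state=B, head=1, tape[-4..4]=011111110 (head:      ^)
Step 6: in state B at pos 1, read 1 -> (B,1)->write 0,move L,goto A. Now: state=A, head=0, tape[-4..4]=011110110 (head:     ^)
Step 7: in state A at pos 0, read 1 -> (A,1)->write 0,move R,goto D. Now: state=D, head=1, tape[-4..4]=011100110 (head:      ^)
Step 8: in state D at pos 1, read 0 -> (D,0)->write 1,move R,goto C. Now: state=C, head=2, tape[-4..4]=011101110 (head:       ^)
Step 9: in state C at pos 2, read 1 -> (C,1)->write 1,move R,goto A. Now: state=A, head=3, tape[-4..4]=011101110 (head:        ^)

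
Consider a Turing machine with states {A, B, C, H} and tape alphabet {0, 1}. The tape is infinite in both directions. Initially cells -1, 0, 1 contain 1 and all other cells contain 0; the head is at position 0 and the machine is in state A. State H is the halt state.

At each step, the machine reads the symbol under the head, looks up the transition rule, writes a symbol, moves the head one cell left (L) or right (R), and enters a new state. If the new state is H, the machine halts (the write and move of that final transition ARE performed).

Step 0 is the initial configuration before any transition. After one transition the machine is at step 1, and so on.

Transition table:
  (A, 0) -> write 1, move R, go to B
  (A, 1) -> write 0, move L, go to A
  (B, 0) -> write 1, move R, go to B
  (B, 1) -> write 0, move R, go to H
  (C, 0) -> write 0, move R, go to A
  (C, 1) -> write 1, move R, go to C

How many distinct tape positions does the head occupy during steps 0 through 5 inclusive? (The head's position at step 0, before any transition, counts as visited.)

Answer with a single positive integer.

Answer: 4

Derivation:
Step 1: in state A at pos 0, read 1 -> (A,1)->write 0,move L,goto A. Now: state=A, head=-1, tape[-2..2]=01010 (head:  ^)
Step 2: in state A at pos -1, read 1 -> (A,1)->write 0,move L,goto A. Now: state=A, head=-2, tape[-3..2]=000010 (head:  ^)
Step 3: in state A at pos -2, read 0 -> (A,0)->write 1,move R,goto B. Now: state=B, head=-1, tape[-3..2]=010010 (head:   ^)
Step 4: in state B at pos -1, read 0 -> (B,0)->write 1,move R,goto B. Now: state=B, head=0, tape[-3..2]=011010 (head:    ^)
Step 5: in state B at pos 0, read 0 -> (B,0)->write 1,move R,goto B. Now: state=B, head=1, tape[-3..2]=011110 (head:     ^)
Head positions at steps 0..5: starting at 0, distinct positions visited = {-2, -1, 0, 1} -> 4 position(s)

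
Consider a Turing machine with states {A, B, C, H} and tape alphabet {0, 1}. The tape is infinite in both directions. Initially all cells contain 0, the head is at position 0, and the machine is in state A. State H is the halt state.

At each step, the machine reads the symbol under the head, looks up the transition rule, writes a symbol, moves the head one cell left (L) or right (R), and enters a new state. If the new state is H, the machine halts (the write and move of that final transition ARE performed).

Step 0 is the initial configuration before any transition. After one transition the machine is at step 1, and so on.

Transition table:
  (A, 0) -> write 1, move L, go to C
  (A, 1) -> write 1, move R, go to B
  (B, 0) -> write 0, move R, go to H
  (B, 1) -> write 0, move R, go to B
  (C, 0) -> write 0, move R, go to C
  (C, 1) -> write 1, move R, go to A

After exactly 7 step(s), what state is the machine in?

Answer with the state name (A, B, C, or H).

Step 1: in state A at pos 0, read 0 -> (A,0)->write 1,move L,goto C. Now: state=C, head=-1, tape[-2..1]=0010 (head:  ^)
Step 2: in state C at pos -1, read 0 -> (C,0)->write 0,move R,goto C. Now: state=C, head=0, tape[-2..1]=0010 (head:   ^)
Step 3: in state C at pos 0, read 1 -> (C,1)->write 1,move R,goto A. Now: state=A, head=1, tape[-2..2]=00100 (head:    ^)
Step 4: in state A at pos 1, read 0 -> (A,0)->write 1,move L,goto C. Now: state=C, head=0, tape[-2..2]=00110 (head:   ^)
Step 5: in state C at pos 0, read 1 -> (C,1)->write 1,move R,goto A. Now: state=A, head=1, tape[-2..2]=00110 (head:    ^)
Step 6: in state A at pos 1, read 1 -> (A,1)->write 1,move R,goto B. Now: state=B, head=2, tape[-2..3]=001100 (head:     ^)
Step 7: in state B at pos 2, read 0 -> (B,0)->write 0,move R,goto H. Now: state=H, head=3, tape[-2..4]=0011000 (head:      ^)

Answer: H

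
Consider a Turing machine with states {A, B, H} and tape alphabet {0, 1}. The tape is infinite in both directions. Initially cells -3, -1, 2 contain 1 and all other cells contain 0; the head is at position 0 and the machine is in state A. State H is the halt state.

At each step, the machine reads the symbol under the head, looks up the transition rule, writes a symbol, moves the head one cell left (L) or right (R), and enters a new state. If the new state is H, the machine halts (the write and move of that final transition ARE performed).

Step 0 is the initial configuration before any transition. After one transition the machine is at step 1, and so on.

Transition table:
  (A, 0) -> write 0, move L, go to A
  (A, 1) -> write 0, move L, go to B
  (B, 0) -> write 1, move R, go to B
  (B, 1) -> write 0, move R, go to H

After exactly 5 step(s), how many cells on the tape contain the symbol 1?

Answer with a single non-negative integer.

Answer: 5

Derivation:
Step 1: in state A at pos 0, read 0 -> (A,0)->write 0,move L,goto A. Now: state=A, head=-1, tape[-4..3]=01010010 (head:    ^)
Step 2: in state A at pos -1, read 1 -> (A,1)->write 0,move L,goto B. Now: state=B, head=-2, tape[-4..3]=01000010 (head:   ^)
Step 3: in state B at pos -2, read 0 -> (B,0)->write 1,move R,goto B. Now: state=B, head=-1, tape[-4..3]=01100010 (head:    ^)
Step 4: in state B at pos -1, read 0 -> (B,0)->write 1,move R,goto B. Now: state=B, head=0, tape[-4..3]=01110010 (head:     ^)
Step 5: in state B at pos 0, read 0 -> (B,0)->write 1,move R,goto B. Now: state=B, head=1, tape[-4..3]=01111010 (head:      ^)
Cells containing 1 after step 5: {-3, -2, -1, 0, 2} -> 5 cell(s)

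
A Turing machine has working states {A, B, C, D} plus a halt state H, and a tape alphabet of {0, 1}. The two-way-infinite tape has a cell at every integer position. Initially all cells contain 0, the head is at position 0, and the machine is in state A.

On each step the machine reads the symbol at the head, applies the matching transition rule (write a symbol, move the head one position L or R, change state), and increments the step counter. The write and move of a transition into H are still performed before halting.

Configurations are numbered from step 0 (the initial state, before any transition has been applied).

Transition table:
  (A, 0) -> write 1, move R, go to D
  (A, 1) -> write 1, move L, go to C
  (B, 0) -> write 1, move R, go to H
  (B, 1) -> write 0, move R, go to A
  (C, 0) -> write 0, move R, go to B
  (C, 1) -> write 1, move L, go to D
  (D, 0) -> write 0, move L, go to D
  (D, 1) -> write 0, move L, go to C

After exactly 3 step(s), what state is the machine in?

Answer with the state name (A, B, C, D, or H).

Step 1: in state A at pos 0, read 0 -> (A,0)->write 1,move R,goto D. Now: state=D, head=1, tape[-1..2]=0100 (head:   ^)
Step 2: in state D at pos 1, read 0 -> (D,0)->write 0,move L,goto D. Now: state=D, head=0, tape[-1..2]=0100 (head:  ^)
Step 3: in state D at pos 0, read 1 -> (D,1)->write 0,move L,goto C. Now: state=C, head=-1, tape[-2..2]=00000 (head:  ^)

Answer: C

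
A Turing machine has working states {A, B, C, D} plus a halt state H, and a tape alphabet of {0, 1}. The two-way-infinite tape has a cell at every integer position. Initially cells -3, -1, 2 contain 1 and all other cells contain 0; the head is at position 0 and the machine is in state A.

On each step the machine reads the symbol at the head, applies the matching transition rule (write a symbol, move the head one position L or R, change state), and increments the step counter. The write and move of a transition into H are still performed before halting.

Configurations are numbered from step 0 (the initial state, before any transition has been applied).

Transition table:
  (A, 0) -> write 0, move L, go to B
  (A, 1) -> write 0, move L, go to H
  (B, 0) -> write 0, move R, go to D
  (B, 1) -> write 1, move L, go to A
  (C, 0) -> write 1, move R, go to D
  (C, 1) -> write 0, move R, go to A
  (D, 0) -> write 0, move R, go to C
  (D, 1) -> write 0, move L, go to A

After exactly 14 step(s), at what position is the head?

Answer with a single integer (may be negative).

Step 1: in state A at pos 0, read 0 -> (A,0)->write 0,move L,goto B. Now: state=B, head=-1, tape[-4..3]=01010010 (head:    ^)
Step 2: in state B at pos -1, read 1 -> (B,1)->write 1,move L,goto A. Now: state=A, head=-2, tape[-4..3]=01010010 (head:   ^)
Step 3: in state A at pos -2, read 0 -> (A,0)->write 0,move L,goto B. Now: state=B, head=-3, tape[-4..3]=01010010 (head:  ^)
Step 4: in state B at pos -3, read 1 -> (B,1)->write 1,move L,goto A. Now: state=A, head=-4, tape[-5..3]=001010010 (head:  ^)
Step 5: in state A at pos -4, read 0 -> (A,0)->write 0,move L,goto B. Now: state=B, head=-5, tape[-6..3]=0001010010 (head:  ^)
Step 6: in state B at pos -5, read 0 -> (B,0)->write 0,move R,goto D. Now: state=D, head=-4, tape[-6..3]=0001010010 (head:   ^)
Step 7: in state D at pos -4, read 0 -> (D,0)->write 0,move R,goto C. Now: state=C, head=-3, tape[-6..3]=0001010010 (head:    ^)
Step 8: in state C at pos -3, read 1 -> (C,1)->write 0,move R,goto A. Now: state=A, head=-2, tape[-6..3]=0000010010 (head:     ^)
Step 9: in state A at pos -2, read 0 -> (A,0)->write 0,move L,goto B. Now: state=B, head=-3, tape[-6..3]=0000010010 (head:    ^)
Step 10: in state B at pos -3, read 0 -> (B,0)->write 0,move R,goto D. Now: state=D, head=-2, tape[-6..3]=0000010010 (head:     ^)
Step 11: in state D at pos -2, read 0 -> (D,0)->write 0,move R,goto C. Now: state=C, head=-1, tape[-6..3]=0000010010 (head:      ^)
Step 12: in state C at pos -1, read 1 -> (C,1)->write 0,move R,goto A. Now: state=A, head=0, tape[-6..3]=0000000010 (head:       ^)
Step 13: in state A at pos 0, read 0 -> (A,0)->write 0,move L,goto B. Now: state=B, head=-1, tape[-6..3]=0000000010 (head:      ^)
Step 14: in state B at pos -1, read 0 -> (B,0)->write 0,move R,goto D. Now: state=D, head=0, tape[-6..3]=0000000010 (head:       ^)

Answer: 0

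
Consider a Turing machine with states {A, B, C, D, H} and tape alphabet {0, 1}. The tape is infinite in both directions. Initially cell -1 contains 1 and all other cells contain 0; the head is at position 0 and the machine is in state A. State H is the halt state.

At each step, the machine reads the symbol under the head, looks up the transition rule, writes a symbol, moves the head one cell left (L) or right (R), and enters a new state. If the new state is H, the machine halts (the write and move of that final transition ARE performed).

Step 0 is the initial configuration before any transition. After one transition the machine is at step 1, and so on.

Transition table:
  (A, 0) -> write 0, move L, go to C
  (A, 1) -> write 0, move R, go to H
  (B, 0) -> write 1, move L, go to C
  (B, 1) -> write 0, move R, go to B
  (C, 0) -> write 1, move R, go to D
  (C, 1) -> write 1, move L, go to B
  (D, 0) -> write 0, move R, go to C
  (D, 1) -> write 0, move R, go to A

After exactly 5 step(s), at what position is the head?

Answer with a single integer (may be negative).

Step 1: in state A at pos 0, read 0 -> (A,0)->write 0,move L,goto C. Now: state=C, head=-1, tape[-2..1]=0100 (head:  ^)
Step 2: in state C at pos -1, read 1 -> (C,1)->write 1,move L,goto B. Now: state=B, head=-2, tape[-3..1]=00100 (head:  ^)
Step 3: in state B at pos -2, read 0 -> (B,0)->write 1,move L,goto C. Now: state=C, head=-3, tape[-4..1]=001100 (head:  ^)
Step 4: in state C at pos -3, read 0 -> (C,0)->write 1,move R,goto D. Now: state=D, head=-2, tape[-4..1]=011100 (head:   ^)
Step 5: in state D at pos -2, read 1 -> (D,1)->write 0,move R,goto A. Now: state=A, head=-1, tape[-4..1]=010100 (head:    ^)

Answer: -1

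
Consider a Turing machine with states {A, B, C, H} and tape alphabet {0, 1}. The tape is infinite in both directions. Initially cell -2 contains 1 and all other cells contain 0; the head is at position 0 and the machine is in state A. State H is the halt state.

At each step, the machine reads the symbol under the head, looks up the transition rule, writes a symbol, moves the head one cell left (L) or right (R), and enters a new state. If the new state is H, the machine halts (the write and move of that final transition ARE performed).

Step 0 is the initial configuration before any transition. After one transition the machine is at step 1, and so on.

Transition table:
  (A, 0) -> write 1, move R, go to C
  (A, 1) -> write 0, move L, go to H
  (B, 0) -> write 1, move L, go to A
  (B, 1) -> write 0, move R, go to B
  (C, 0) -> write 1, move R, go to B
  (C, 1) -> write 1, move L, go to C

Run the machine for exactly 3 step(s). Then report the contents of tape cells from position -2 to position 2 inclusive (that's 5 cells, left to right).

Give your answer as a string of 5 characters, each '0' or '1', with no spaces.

Step 1: in state A at pos 0, read 0 -> (A,0)->write 1,move R,goto C. Now: state=C, head=1, tape[-3..2]=010100 (head:     ^)
Step 2: in state C at pos 1, read 0 -> (C,0)->write 1,move R,goto B. Now: state=B, head=2, tape[-3..3]=0101100 (head:      ^)
Step 3: in state B at pos 2, read 0 -> (B,0)->write 1,move L,goto A. Now: state=A, head=1, tape[-3..3]=0101110 (head:     ^)

Answer: 10111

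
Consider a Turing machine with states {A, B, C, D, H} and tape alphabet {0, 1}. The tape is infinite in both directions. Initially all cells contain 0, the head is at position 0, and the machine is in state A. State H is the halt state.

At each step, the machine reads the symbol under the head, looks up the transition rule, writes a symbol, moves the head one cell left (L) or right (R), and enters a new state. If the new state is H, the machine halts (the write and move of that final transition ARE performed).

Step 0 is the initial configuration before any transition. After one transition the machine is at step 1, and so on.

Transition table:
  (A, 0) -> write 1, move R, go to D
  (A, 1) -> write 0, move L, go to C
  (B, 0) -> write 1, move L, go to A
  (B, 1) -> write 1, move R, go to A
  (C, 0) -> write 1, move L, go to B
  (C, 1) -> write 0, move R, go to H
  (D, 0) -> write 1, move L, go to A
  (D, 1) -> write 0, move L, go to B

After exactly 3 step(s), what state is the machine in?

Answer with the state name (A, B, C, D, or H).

Answer: C

Derivation:
Step 1: in state A at pos 0, read 0 -> (A,0)->write 1,move R,goto D. Now: state=D, head=1, tape[-1..2]=0100 (head:   ^)
Step 2: in state D at pos 1, read 0 -> (D,0)->write 1,move L,goto A. Now: state=A, head=0, tape[-1..2]=0110 (head:  ^)
Step 3: in state A at pos 0, read 1 -> (A,1)->write 0,move L,goto C. Now: state=C, head=-1, tape[-2..2]=00010 (head:  ^)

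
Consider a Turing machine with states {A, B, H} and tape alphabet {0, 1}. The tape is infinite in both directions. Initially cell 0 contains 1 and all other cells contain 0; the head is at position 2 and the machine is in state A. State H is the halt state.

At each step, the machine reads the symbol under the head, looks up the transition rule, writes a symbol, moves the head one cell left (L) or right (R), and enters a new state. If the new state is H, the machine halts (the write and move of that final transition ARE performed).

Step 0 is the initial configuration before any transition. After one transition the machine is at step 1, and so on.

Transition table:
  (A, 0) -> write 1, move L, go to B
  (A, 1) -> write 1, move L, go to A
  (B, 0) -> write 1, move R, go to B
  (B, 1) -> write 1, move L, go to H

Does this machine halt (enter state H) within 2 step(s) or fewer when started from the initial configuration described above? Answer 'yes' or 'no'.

Answer: no

Derivation:
Step 1: in state A at pos 2, read 0 -> (A,0)->write 1,move L,goto B. Now: state=B, head=1, tape[-1..3]=01010 (head:   ^)
Step 2: in state B at pos 1, read 0 -> (B,0)->write 1,move R,goto B. Now: state=B, head=2, tape[-1..3]=01110 (head:    ^)
After 2 step(s): state = B (not H) -> not halted within 2 -> no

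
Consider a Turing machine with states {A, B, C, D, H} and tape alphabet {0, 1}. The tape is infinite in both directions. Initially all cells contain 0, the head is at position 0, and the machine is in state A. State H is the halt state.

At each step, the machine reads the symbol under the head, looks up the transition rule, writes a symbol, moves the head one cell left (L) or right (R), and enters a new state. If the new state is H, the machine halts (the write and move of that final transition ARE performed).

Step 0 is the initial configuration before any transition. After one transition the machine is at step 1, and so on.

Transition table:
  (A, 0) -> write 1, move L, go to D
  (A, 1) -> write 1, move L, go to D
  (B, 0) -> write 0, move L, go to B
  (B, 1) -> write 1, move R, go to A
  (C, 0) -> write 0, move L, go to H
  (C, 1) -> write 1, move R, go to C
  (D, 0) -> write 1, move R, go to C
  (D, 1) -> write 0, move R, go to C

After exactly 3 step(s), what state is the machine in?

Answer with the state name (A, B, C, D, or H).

Answer: C

Derivation:
Step 1: in state A at pos 0, read 0 -> (A,0)->write 1,move L,goto D. Now: state=D, head=-1, tape[-2..1]=0010 (head:  ^)
Step 2: in state D at pos -1, read 0 -> (D,0)->write 1,move R,goto C. Now: state=C, head=0, tape[-2..1]=0110 (head:   ^)
Step 3: in state C at pos 0, read 1 -> (C,1)->write 1,move R,goto C. Now: state=C, head=1, tape[-2..2]=01100 (head:    ^)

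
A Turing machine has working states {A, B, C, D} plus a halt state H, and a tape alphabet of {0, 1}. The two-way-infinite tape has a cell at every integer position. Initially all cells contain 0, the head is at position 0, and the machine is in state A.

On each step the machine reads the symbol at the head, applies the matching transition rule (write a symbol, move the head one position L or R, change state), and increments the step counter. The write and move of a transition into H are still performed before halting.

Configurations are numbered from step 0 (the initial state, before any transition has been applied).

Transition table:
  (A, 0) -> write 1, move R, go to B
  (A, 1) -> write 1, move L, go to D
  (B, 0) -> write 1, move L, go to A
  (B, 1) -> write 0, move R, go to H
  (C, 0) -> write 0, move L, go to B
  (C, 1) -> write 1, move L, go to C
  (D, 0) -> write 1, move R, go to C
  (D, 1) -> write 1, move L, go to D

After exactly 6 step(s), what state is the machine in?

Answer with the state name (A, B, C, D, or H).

Step 1: in state A at pos 0, read 0 -> (A,0)->write 1,move R,goto B. Now: state=B, head=1, tape[-1..2]=0100 (head:   ^)
Step 2: in state B at pos 1, read 0 -> (B,0)->write 1,move L,goto A. Now: state=A, head=0, tape[-1..2]=0110 (head:  ^)
Step 3: in state A at pos 0, read 1 -> (A,1)->write 1,move L,goto D. Now: state=D, head=-1, tape[-2..2]=00110 (head:  ^)
Step 4: in state D at pos -1, read 0 -> (D,0)->write 1,move R,goto C. Now: state=C, head=0, tape[-2..2]=01110 (head:   ^)
Step 5: in state C at pos 0, read 1 -> (C,1)->write 1,move L,goto C. Now: state=C, head=-1, tape[-2..2]=01110 (head:  ^)
Step 6: in state C at pos -1, read 1 -> (C,1)->write 1,move L,goto C. Now: state=C, head=-2, tape[-3..2]=001110 (head:  ^)

Answer: C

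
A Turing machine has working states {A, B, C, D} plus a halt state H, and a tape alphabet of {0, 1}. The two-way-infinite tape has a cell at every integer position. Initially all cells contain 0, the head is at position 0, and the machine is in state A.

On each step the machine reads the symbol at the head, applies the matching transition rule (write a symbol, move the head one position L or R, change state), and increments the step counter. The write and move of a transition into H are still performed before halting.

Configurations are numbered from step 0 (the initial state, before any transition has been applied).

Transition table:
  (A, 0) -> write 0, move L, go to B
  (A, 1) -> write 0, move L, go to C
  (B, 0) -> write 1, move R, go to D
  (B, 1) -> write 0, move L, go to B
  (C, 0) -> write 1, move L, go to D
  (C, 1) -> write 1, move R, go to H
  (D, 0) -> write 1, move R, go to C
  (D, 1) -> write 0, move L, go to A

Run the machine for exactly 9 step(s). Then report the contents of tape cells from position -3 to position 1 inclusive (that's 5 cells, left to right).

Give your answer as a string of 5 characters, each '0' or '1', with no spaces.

Answer: 11001

Derivation:
Step 1: in state A at pos 0, read 0 -> (A,0)->write 0,move L,goto B. Now: state=B, head=-1, tape[-2..1]=0000 (head:  ^)
Step 2: in state B at pos -1, read 0 -> (B,0)->write 1,move R,goto D. Now: state=D, head=0, tape[-2..1]=0100 (head:   ^)
Step 3: in state D at pos 0, read 0 -> (D,0)->write 1,move R,goto C. Now: state=C, head=1, tape[-2..2]=01100 (head:    ^)
Step 4: in state C at pos 1, read 0 -> (C,0)->write 1,move L,goto D. Now: state=D, head=0, tape[-2..2]=01110 (head:   ^)
Step 5: in state D at pos 0, read 1 -> (D,1)->write 0,move L,goto A. Now: state=A, head=-1, tape[-2..2]=01010 (head:  ^)
Step 6: in state A at pos -1, read 1 -> (A,1)->write 0,move L,goto C. Now: state=C, head=-2, tape[-3..2]=000010 (head:  ^)
Step 7: in state C at pos -2, read 0 -> (C,0)->write 1,move L,goto D. Now: state=D, head=-3, tape[-4..2]=0010010 (head:  ^)
Step 8: in state D at pos -3, read 0 -> (D,0)->write 1,move R,goto C. Now: state=C, head=-2, tape[-4..2]=0110010 (head:   ^)
Step 9: in state C at pos -2, read 1 -> (C,1)->write 1,move R,goto H. Now: state=H, head=-1, tape[-4..2]=0110010 (head:    ^)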